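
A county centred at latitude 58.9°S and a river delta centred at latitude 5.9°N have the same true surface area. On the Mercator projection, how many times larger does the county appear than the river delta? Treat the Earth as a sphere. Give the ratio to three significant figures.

3.71

Mercator is conformal with k = sec φ, so areal scale = k² = sec²φ.
At 58.9°: sec²(58.9°) = 1/0.5165² = 3.748.
At 5.9°: sec²(5.9°) = 1/0.9947² = 1.011.
Ratio = 3.748/1.011 = cos²(5.9°)/cos²(58.9°) ≈ 3.71.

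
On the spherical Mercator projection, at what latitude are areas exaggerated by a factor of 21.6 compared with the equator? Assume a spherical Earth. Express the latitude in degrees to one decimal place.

77.6°

Mercator areal scale is sec²φ.
sec²φ = 21.6  ⇒  cos²φ = 0.04630  ⇒  cos φ = 0.2152.
φ = arccos(0.2152) ≈ 77.6°.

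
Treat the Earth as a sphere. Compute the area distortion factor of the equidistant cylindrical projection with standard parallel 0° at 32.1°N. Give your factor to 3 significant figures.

For the equirectangular projection with φ₀ = 0 (plate carrée), h = 1 along meridians and k = sec φ along parallels.
Areal scale = h·k = 1 × sec φ; at 32.1°, h = 1.000, k = 1.180, so h·k = 1.180.

1.18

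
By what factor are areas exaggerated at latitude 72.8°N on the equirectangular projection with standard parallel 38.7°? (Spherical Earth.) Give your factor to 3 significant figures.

The equidistant cylindrical projection with φ₀ = 38.7° has h = 1 (meridians true) and k = cos φ₀ / cos φ along parallels.
Areal scale = h·k = 1 × cos φ₀ / cos φ; at 72.8°, h = 1.000, k = 2.639, so h·k = 2.639.

2.64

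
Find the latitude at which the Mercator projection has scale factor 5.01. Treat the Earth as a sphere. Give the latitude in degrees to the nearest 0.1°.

Mercator scale is k = sec φ = 1/cos φ.
1/cos φ = 5.01  ⇒  cos φ = 0.1996  ⇒  φ = arccos(0.1996) ≈ 78.5°.

78.5°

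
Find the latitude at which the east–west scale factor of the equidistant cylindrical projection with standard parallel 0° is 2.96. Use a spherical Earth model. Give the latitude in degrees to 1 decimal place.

70.3°

Plate carrée: h = 1, k = sec φ along parallels.
sec φ = 2.96  ⇒  cos φ = 0.3378  ⇒  φ ≈ 70.3°.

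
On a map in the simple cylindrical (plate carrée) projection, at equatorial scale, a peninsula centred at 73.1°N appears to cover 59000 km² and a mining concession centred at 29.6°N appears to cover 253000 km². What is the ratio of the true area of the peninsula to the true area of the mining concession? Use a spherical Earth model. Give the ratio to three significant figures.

On the plate carrée, areal scale = h·k = 1 × sec φ, so true area = apparent × cos φ.
True area of peninsula: 59000 × cos(73.1°) = 59000 × 0.2907 = 17150 km².
True area of mining concession: 253000 × cos(29.6°) = 253000 × 0.8695 = 220000 km².
Ratio = 17150 / 220000 ≈ 0.0780.

0.0780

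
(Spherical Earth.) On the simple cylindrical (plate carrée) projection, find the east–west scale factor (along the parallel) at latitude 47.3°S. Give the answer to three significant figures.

1.47

For the equirectangular projection with φ₀ = 0 (plate carrée), h = 1 along meridians and k = sec φ along parallels.
k = 1/cos 47.3° = 1/0.6782 = 1.475.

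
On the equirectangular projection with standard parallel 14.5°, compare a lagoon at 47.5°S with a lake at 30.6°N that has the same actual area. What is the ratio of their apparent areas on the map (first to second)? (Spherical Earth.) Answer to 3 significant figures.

The equidistant cylindrical projection with φ₀ = 14.5° has h = 1 (meridians true) and k = cos φ₀ / cos φ along parallels.
Areal scale at 47.5°: h·k = 1.000 × 1.433 = 1.433.
Areal scale at 30.6°: h·k = 1.000 × 1.125 = 1.125.
Ratio = 1.433/1.125 ≈ 1.27.

1.27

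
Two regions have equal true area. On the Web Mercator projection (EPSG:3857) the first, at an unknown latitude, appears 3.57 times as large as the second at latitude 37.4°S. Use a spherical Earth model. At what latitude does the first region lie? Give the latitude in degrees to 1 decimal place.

65.1°

For equal true areas on Mercator, apparent areas scale as sec²φ, so the ratio is cos²φ₂ / cos²φ₁.
cos²φ₂ / cos²φ₁ = 3.57  ⇒  cos φ₁ = cos 37.4° / √3.57 = 0.7944/1.889 = 0.4204.
φ₁ = arccos(0.4204) ≈ 65.1°.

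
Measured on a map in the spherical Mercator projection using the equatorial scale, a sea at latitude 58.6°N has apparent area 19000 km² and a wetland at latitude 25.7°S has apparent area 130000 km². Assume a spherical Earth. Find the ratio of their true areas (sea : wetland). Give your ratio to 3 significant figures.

Since Mercator area scale is 1/cos²φ, the true area equals the apparent area multiplied by cos²φ.
True area of sea: 19000 × cos²(58.6°) = 19000 × 0.2715 = 5158 km².
True area of wetland: 130000 × cos²(25.7°) = 130000 × 0.8119 = 105600 km².
Ratio = 5158 / 105600 ≈ 0.0489.

0.0489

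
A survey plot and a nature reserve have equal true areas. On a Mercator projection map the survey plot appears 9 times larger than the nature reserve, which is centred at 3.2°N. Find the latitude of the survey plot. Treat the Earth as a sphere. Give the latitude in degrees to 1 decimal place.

Mercator areal scale is sec²φ, so apparent-area ratio = sec²φ₁ / sec²φ₂ = cos²φ₂ / cos²φ₁.
cos²φ₂ / cos²φ₁ = 9  ⇒  cos φ₁ = cos 3.2° / √9 = 0.9984/3.000 = 0.3328.
φ₁ = arccos(0.3328) ≈ 70.6°.

70.6°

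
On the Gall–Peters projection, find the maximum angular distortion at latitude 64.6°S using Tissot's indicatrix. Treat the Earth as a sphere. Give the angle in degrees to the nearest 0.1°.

55.0°

Gall–Peters is a cylindrical equal-area projection with standard parallels at ±45°. A cylindrical equal-area projection with standard parallel φ₀ has meridian scale h = cos φ / cos φ₀ and parallel scale k = cos φ₀ / cos φ (so areas are preserved, h·k = 1).
At 64.6°: h = 0.6066, k = 1.649; principal scales a = 1.649, b = 0.6066.
sin(ω/2) = (a − b)/(a + b) = 1.042/2.255 = 0.4620, so ω = 2 arcsin(0.4620) ≈ 55.0°.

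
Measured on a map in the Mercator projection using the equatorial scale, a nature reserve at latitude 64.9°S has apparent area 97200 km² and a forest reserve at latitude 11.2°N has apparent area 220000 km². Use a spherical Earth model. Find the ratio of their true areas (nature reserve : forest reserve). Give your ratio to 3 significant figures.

Mercator's areal exaggeration is sec²φ; hence true area = (apparent area) · cos²φ.
True area of nature reserve: 97200 × cos²(64.9°) = 97200 × 0.1799 = 17490 km².
True area of forest reserve: 220000 × cos²(11.2°) = 220000 × 0.9623 = 211700 km².
Ratio = 17490 / 211700 ≈ 0.0826.

0.0826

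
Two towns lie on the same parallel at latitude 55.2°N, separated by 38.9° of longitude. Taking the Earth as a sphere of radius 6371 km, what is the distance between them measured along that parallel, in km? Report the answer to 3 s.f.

2470 km

Arc length along a parallel = R cos φ · Δλ (with Δλ in radians).
= 6371 × cos 55.2° × (38.9° × π/180) = 6371 × 0.5707 × 0.6789 ≈ 2470 km.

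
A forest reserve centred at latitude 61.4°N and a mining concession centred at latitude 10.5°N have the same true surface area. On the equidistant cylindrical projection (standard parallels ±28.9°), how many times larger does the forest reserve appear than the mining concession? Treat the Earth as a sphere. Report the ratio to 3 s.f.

With standard parallel φ₀ = 28.9°, the equirectangular projection gives x = Rλ cos φ₀, y = Rφ, so h = 1 and k = cos 28.9° / cos φ.
Areal scale at 61.4°: h·k = 1.000 × 1.829 = 1.829.
Areal scale at 10.5°: h·k = 1.000 × 0.8904 = 0.8904.
Ratio = 1.829/0.8904 ≈ 2.05.

2.05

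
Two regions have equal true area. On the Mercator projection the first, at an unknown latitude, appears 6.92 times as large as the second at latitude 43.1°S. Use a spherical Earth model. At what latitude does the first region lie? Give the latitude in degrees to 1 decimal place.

Mercator areal scale is sec²φ, so apparent-area ratio = sec²φ₁ / sec²φ₂ = cos²φ₂ / cos²φ₁.
cos²φ₂ / cos²φ₁ = 6.92  ⇒  cos φ₁ = cos 43.1° / √6.92 = 0.7302/2.631 = 0.2776.
φ₁ = arccos(0.2776) ≈ 73.9°.

73.9°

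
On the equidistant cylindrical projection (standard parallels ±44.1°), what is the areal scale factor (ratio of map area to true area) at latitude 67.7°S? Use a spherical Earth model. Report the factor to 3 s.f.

1.89

In the equirectangular projection with standard parallel φ₀ = 44.1° (x = Rλ cos φ₀, y = Rφ), meridians are true-scale (h = 1) and the parallel scale is k = cos φ₀ / cos φ.
Areal scale = h·k = 1 × cos φ₀ / cos φ; at 67.7°, h = 1.000, k = 1.893, so h·k = 1.893.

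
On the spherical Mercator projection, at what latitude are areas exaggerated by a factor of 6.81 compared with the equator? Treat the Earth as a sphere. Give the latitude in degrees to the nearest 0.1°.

67.5°

Mercator areal scale is sec²φ.
sec²φ = 6.81  ⇒  cos²φ = 0.1468  ⇒  cos φ = 0.3832.
φ = arccos(0.3832) ≈ 67.5°.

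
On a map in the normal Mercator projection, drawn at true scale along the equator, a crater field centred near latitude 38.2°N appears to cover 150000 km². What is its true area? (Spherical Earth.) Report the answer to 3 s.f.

92600 km²

For Mercator, h = k = sec φ (a conformal cylindrical projection has a single point scale, 1/cos φ).
Areal scale = k² = sec²φ = 1/cos²(38.2°) = 1/0.7859² = 1.619.
True area = apparent / (areal scale) = 150000 / 1.619 ≈ 92600 km².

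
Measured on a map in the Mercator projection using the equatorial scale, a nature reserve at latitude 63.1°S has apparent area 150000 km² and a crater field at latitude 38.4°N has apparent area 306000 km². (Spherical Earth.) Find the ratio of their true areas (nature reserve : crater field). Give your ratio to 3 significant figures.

Since Mercator area scale is 1/cos²φ, the true area equals the apparent area multiplied by cos²φ.
True area of nature reserve: 150000 × cos²(63.1°) = 150000 × 0.2047 = 30700 km².
True area of crater field: 306000 × cos²(38.4°) = 306000 × 0.6142 = 187900 km².
Ratio = 30700 / 187900 ≈ 0.163.

0.163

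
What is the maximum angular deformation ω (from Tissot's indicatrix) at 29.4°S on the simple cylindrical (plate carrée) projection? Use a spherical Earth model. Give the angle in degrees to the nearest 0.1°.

7.9°

Plate carrée maps x = Rλ, y = Rφ. The meridian scale is h = 1 and the parallel scale is k = 1/cos φ = sec φ.
At 29.4°: h = 1.000, k = 1.148; principal scales a = 1.148, b = 1.000.
sin(ω/2) = (a − b)/(a + b) = 0.1478/2.148 = 0.06882, so ω = 2 arcsin(0.06882) ≈ 7.9°.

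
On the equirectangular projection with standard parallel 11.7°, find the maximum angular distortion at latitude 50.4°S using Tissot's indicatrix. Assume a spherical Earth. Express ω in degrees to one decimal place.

24.4°

In the equirectangular projection with standard parallel φ₀ = 11.7° (x = Rλ cos φ₀, y = Rφ), meridians are true-scale (h = 1) and the parallel scale is k = cos φ₀ / cos φ.
At 50.4°: h = 1.000, k = 1.536; principal scales a = 1.536, b = 1.000.
sin(ω/2) = (a − b)/(a + b) = 0.5362/2.536 = 0.2114, so ω = 2 arcsin(0.2114) ≈ 24.4°.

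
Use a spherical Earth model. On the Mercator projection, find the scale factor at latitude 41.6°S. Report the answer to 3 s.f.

For Mercator, h = k = sec φ (a conformal cylindrical projection has a single point scale, 1/cos φ).
k = 1/cos 41.6° = 1/0.7478 = 1.337.

1.34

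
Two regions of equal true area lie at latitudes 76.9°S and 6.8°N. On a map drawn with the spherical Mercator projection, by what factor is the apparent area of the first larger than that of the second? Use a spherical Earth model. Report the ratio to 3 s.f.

Mercator areal scale is sec²φ.
At 76.9°: sec²(76.9°) = 1/0.2267² = 19.47.
At 6.8°: sec²(6.8°) = 1/0.9930² = 1.014.
Ratio = 19.47/1.014 = cos²(6.8°)/cos²(76.9°) ≈ 19.2.

19.2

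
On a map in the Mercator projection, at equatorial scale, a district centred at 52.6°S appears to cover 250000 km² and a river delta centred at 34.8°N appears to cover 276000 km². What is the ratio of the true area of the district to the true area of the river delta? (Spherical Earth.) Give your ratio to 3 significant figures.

On Mercator the areal scale is sec²φ, so true area = apparent × cos²φ.
True area of district: 250000 × cos²(52.6°) = 250000 × 0.3689 = 92230 km².
True area of river delta: 276000 × cos²(34.8°) = 276000 × 0.6743 = 186100 km².
Ratio = 92230 / 186100 ≈ 0.496.

0.496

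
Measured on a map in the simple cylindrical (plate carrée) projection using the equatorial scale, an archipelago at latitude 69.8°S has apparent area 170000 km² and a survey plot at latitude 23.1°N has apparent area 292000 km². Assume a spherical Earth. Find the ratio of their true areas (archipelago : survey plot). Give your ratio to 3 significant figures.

Plate carrée has h = 1 and k = sec φ, giving areal scale sec φ; true area = (apparent area) · cos φ.
True area of archipelago: 170000 × cos(69.8°) = 170000 × 0.3453 = 58700 km².
True area of survey plot: 292000 × cos(23.1°) = 292000 × 0.9198 = 268600 km².
Ratio = 58700 / 268600 ≈ 0.219.

0.219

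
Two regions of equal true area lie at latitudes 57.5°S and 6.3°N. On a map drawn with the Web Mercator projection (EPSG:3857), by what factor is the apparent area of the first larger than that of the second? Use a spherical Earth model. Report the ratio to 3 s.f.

3.42

Mercator areal scale is sec²φ.
At 57.5°: sec²(57.5°) = 1/0.5373² = 3.464.
At 6.3°: sec²(6.3°) = 1/0.9940² = 1.012.
Ratio = 3.464/1.012 = cos²(6.3°)/cos²(57.5°) ≈ 3.42.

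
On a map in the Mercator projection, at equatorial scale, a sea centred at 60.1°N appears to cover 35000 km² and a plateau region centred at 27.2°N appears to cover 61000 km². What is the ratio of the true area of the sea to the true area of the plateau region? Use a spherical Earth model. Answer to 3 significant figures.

0.180

Since Mercator area scale is 1/cos²φ, the true area equals the apparent area multiplied by cos²φ.
True area of sea: 35000 × cos²(60.1°) = 35000 × 0.2485 = 8697 km².
True area of plateau region: 61000 × cos²(27.2°) = 61000 × 0.7911 = 48250 km².
Ratio = 8697 / 48250 ≈ 0.180.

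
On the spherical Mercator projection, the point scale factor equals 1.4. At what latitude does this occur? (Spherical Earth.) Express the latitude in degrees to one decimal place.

Mercator scale is k = sec φ = 1/cos φ.
1/cos φ = 1.4  ⇒  cos φ = 0.7143  ⇒  φ = arccos(0.7143) ≈ 44.4°.

44.4°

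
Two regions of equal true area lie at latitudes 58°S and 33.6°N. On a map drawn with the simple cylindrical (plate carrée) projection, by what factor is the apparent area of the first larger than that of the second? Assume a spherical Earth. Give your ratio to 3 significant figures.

In the plate carrée (x = Rλ, y = Rφ), meridians are true-scale (h = 1) and parallels are stretched by k = sec φ.
Areal scale at 58°: h·k = 1.000 × 1.887 = 1.887.
Areal scale at 33.6°: h·k = 1.000 × 1.201 = 1.201.
Ratio = 1.887/1.201 ≈ 1.57.

1.57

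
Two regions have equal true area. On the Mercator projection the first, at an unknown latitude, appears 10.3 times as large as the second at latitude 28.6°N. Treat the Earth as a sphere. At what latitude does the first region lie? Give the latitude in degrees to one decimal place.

74.1°

Mercator areal scale is sec²φ, so apparent-area ratio = sec²φ₁ / sec²φ₂ = cos²φ₂ / cos²φ₁.
cos²φ₂ / cos²φ₁ = 10.3  ⇒  cos φ₁ = cos 28.6° / √10.3 = 0.8780/3.209 = 0.2736.
φ₁ = arccos(0.2736) ≈ 74.1°.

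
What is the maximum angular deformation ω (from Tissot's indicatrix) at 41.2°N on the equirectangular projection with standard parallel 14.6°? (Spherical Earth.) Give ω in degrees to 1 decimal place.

With standard parallel φ₀ = 14.6°, the equirectangular projection gives x = Rλ cos φ₀, y = Rφ, so h = 1 and k = cos 14.6° / cos φ.
At 41.2°: h = 1.000, k = 1.286; principal scales a = 1.286, b = 1.000.
sin(ω/2) = (a − b)/(a + b) = 0.2861/2.286 = 0.1252, so ω = 2 arcsin(0.1252) ≈ 14.4°.

14.4°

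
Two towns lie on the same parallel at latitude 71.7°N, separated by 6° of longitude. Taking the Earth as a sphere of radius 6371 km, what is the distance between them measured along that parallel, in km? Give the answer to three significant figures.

Arc length along a parallel = R cos φ · Δλ (with Δλ in radians).
= 6371 × cos 71.7° × (6° × π/180) = 6371 × 0.3140 × 0.1047 ≈ 209 km.

209 km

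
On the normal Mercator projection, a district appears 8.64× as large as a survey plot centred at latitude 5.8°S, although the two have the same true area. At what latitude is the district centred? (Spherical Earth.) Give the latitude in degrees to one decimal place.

Mercator areal scale is sec²φ, so apparent-area ratio = sec²φ₁ / sec²φ₂ = cos²φ₂ / cos²φ₁.
cos²φ₂ / cos²φ₁ = 8.64  ⇒  cos φ₁ = cos 5.8° / √8.64 = 0.9949/2.939 = 0.3385.
φ₁ = arccos(0.3385) ≈ 70.2°.

70.2°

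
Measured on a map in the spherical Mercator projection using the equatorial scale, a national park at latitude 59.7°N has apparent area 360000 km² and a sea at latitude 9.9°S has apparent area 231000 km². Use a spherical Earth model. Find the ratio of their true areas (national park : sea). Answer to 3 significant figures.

Since Mercator area scale is 1/cos²φ, the true area equals the apparent area multiplied by cos²φ.
True area of national park: 360000 × cos²(59.7°) = 360000 × 0.2545 = 91640 km².
True area of sea: 231000 × cos²(9.9°) = 231000 × 0.9704 = 224200 km².
Ratio = 91640 / 224200 ≈ 0.409.

0.409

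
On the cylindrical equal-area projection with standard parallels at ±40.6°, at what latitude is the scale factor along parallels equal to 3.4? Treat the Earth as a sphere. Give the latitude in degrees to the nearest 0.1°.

For cylindrical equal-area with standard parallel φ₀, h = cos φ / cos φ₀ and k = cos φ₀ / cos φ, so h·k = 1.
k = cos φ₀ / cos φ = 3.4  ⇒  cos φ = cos 40.6° / 3.4 = 0.2233.
φ = arccos(0.2233) ≈ 77.1°.

77.1°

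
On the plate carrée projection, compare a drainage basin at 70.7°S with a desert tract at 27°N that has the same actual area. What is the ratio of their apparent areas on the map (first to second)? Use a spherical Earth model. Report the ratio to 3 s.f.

Plate carrée maps x = Rλ, y = Rφ. The meridian scale is h = 1 and the parallel scale is k = 1/cos φ = sec φ.
Areal scale at 70.7°: h·k = 1.000 × 3.026 = 3.026.
Areal scale at 27°: h·k = 1.000 × 1.122 = 1.122.
Ratio = 3.026/1.122 ≈ 2.70.

2.70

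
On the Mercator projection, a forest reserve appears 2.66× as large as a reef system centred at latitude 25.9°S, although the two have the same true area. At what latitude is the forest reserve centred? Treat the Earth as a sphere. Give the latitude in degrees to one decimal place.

On Mercator, (apparent₁)/(apparent₂) = sec²φ₁ / sec²φ₂ when true areas are equal.
cos²φ₂ / cos²φ₁ = 2.66  ⇒  cos φ₁ = cos 25.9° / √2.66 = 0.8996/1.631 = 0.5516.
φ₁ = arccos(0.5516) ≈ 56.5°.

56.5°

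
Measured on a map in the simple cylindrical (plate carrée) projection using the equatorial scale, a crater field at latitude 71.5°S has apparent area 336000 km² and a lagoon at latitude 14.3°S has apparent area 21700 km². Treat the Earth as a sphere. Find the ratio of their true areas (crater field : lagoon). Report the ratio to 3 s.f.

On the plate carrée, areal scale = h·k = 1 × sec φ, so true area = apparent × cos φ.
True area of crater field: 336000 × cos(71.5°) = 336000 × 0.3173 = 106600 km².
True area of lagoon: 21700 × cos(14.3°) = 21700 × 0.9690 = 21030 km².
Ratio = 106600 / 21030 ≈ 5.07.

5.07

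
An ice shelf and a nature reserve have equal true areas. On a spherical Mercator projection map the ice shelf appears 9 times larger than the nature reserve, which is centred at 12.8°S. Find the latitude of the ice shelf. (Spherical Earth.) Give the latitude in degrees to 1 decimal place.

On Mercator, (apparent₁)/(apparent₂) = sec²φ₁ / sec²φ₂ when true areas are equal.
cos²φ₂ / cos²φ₁ = 9  ⇒  cos φ₁ = cos 12.8° / √9 = 0.9751/3.000 = 0.3250.
φ₁ = arccos(0.3250) ≈ 71.0°.

71.0°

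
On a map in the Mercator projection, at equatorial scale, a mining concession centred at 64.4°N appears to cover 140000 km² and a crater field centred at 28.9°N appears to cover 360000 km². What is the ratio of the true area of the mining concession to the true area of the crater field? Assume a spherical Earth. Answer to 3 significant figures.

0.0947

Since Mercator area scale is 1/cos²φ, the true area equals the apparent area multiplied by cos²φ.
True area of mining concession: 140000 × cos²(64.4°) = 140000 × 0.1867 = 26140 km².
True area of crater field: 360000 × cos²(28.9°) = 360000 × 0.7664 = 275900 km².
Ratio = 26140 / 275900 ≈ 0.0947.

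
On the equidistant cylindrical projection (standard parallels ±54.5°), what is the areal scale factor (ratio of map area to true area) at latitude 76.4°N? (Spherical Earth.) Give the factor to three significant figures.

With standard parallel φ₀ = 54.5°, the equirectangular projection gives x = Rλ cos φ₀, y = Rφ, so h = 1 and k = cos 54.5° / cos φ.
Areal scale = h·k = 1 × cos φ₀ / cos φ; at 76.4°, h = 1.000, k = 2.470, so h·k = 2.470.

2.47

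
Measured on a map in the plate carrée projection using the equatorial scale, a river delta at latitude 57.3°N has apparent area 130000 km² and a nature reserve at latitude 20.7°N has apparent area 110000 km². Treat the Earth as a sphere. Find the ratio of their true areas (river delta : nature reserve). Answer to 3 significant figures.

On the plate carrée, areal scale = h·k = 1 × sec φ, so true area = apparent × cos φ.
True area of river delta: 130000 × cos(57.3°) = 130000 × 0.5402 = 70230 km².
True area of nature reserve: 110000 × cos(20.7°) = 110000 × 0.9354 = 102900 km².
Ratio = 70230 / 102900 ≈ 0.683.

0.683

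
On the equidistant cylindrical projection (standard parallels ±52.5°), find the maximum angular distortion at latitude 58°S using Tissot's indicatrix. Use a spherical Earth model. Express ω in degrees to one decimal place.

7.9°

The equidistant cylindrical projection with φ₀ = 52.5° has h = 1 (meridians true) and k = cos φ₀ / cos φ along parallels.
At 58°: h = 1.000, k = 1.149; principal scales a = 1.149, b = 1.000.
sin(ω/2) = (a − b)/(a + b) = 0.1488/2.149 = 0.06924, so ω = 2 arcsin(0.06924) ≈ 7.9°.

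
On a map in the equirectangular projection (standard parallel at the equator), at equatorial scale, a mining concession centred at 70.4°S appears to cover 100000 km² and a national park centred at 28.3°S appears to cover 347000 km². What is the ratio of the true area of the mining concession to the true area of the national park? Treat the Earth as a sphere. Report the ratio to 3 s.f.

0.110

Plate carrée has h = 1 and k = sec φ, giving areal scale sec φ; true area = (apparent area) · cos φ.
True area of mining concession: 100000 × cos(70.4°) = 100000 × 0.3355 = 33550 km².
True area of national park: 347000 × cos(28.3°) = 347000 × 0.8805 = 305500 km².
Ratio = 33550 / 305500 ≈ 0.110.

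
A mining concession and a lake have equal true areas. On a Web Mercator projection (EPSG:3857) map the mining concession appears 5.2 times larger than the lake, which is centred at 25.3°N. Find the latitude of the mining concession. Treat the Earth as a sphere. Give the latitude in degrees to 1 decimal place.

66.6°

For equal true areas on Mercator, apparent areas scale as sec²φ, so the ratio is cos²φ₂ / cos²φ₁.
cos²φ₂ / cos²φ₁ = 5.2  ⇒  cos φ₁ = cos 25.3° / √5.2 = 0.9041/2.280 = 0.3965.
φ₁ = arccos(0.3965) ≈ 66.6°.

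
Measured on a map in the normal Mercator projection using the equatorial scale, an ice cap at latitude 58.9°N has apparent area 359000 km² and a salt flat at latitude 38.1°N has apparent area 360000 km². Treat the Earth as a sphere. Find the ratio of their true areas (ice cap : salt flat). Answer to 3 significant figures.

0.430

Since Mercator area scale is 1/cos²φ, the true area equals the apparent area multiplied by cos²φ.
True area of ice cap: 359000 × cos²(58.9°) = 359000 × 0.2668 = 95780 km².
True area of salt flat: 360000 × cos²(38.1°) = 360000 × 0.6193 = 222900 km².
Ratio = 95780 / 222900 ≈ 0.430.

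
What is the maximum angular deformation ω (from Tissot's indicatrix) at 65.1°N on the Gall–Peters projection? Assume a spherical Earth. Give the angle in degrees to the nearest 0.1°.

56.9°

The Gall–Peters projection is cylindrical equal-area with φ₀ = 45°. For cylindrical equal-area with standard parallel φ₀, h = cos φ / cos φ₀ and k = cos φ₀ / cos φ, so h·k = 1.
At 65.1°: h = 0.5954, k = 1.679; principal scales a = 1.679, b = 0.5954.
sin(ω/2) = (a − b)/(a + b) = 1.084/2.275 = 0.4765, so ω = 2 arcsin(0.4765) ≈ 56.9°.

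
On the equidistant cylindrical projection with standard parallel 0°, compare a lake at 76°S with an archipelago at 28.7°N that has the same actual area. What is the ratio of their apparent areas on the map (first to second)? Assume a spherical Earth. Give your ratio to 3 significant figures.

Plate carrée maps x = Rλ, y = Rφ. The meridian scale is h = 1 and the parallel scale is k = 1/cos φ = sec φ.
Areal scale at 76°: h·k = 1.000 × 4.134 = 4.134.
Areal scale at 28.7°: h·k = 1.000 × 1.140 = 1.140.
Ratio = 4.134/1.140 ≈ 3.63.

3.63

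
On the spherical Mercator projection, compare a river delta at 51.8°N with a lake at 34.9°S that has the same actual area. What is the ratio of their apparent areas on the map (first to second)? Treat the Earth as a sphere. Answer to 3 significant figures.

On Mercator, area is exaggerated by sec²φ = 1/cos²φ.
At 51.8°: sec²(51.8°) = 1/0.6184² = 2.615.
At 34.9°: sec²(34.9°) = 1/0.8202² = 1.487.
Ratio = 2.615/1.487 = cos²(34.9°)/cos²(51.8°) ≈ 1.76.

1.76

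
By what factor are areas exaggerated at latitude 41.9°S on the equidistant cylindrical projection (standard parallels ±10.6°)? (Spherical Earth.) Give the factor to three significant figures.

1.32

In the equirectangular projection with standard parallel φ₀ = 10.6° (x = Rλ cos φ₀, y = Rφ), meridians are true-scale (h = 1) and the parallel scale is k = cos φ₀ / cos φ.
Areal scale = h·k = 1 × cos φ₀ / cos φ; at 41.9°, h = 1.000, k = 1.321, so h·k = 1.321.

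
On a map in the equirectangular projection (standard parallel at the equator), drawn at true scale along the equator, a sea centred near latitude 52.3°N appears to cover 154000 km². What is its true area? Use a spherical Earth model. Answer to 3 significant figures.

94200 km²

Plate carrée maps x = Rλ, y = Rφ. The meridian scale is h = 1 and the parallel scale is k = 1/cos φ = sec φ.
Areal scale = h·k = 1 × sec φ; at 52.3°, h = 1.000, k = 1.635, so h·k = 1.635.
True area = apparent / (areal scale) = 154000 / 1.635 ≈ 94200 km².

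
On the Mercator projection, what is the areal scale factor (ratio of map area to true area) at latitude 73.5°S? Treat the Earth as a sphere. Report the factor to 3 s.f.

12.4

For Mercator, h = k = sec φ (a conformal cylindrical projection has a single point scale, 1/cos φ).
Areal scale = k² = sec²φ = 1/cos²(73.5°) = 1/0.2840² = 12.40.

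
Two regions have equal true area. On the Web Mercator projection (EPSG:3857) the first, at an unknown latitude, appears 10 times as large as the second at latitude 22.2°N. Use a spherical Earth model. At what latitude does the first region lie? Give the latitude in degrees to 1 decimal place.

For equal true areas on Mercator, apparent areas scale as sec²φ, so the ratio is cos²φ₂ / cos²φ₁.
cos²φ₂ / cos²φ₁ = 10  ⇒  cos φ₁ = cos 22.2° / √10 = 0.9259/3.162 = 0.2928.
φ₁ = arccos(0.2928) ≈ 73.0°.

73.0°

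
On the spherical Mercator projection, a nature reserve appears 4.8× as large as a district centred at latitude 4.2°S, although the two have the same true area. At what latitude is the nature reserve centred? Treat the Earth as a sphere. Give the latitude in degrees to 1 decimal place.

62.9°

On Mercator, (apparent₁)/(apparent₂) = sec²φ₁ / sec²φ₂ when true areas are equal.
cos²φ₂ / cos²φ₁ = 4.8  ⇒  cos φ₁ = cos 4.2° / √4.8 = 0.9973/2.191 = 0.4552.
φ₁ = arccos(0.4552) ≈ 62.9°.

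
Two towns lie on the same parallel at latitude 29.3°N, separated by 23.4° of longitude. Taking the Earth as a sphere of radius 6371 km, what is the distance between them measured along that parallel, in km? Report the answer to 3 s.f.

2270 km

Arc length along a parallel = R cos φ · Δλ (with Δλ in radians).
= 6371 × cos 29.3° × (23.4° × π/180) = 6371 × 0.8721 × 0.4084 ≈ 2270 km.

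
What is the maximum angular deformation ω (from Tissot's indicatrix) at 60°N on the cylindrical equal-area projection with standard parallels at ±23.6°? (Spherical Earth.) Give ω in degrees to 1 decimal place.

65.5°

A cylindrical equal-area projection with standard parallel φ₀ has meridian scale h = cos φ / cos φ₀ and parallel scale k = cos φ₀ / cos φ (so areas are preserved, h·k = 1).
At 60°: h = 0.5456, k = 1.833; principal scales a = 1.833, b = 0.5456.
sin(ω/2) = (a − b)/(a + b) = 1.287/2.378 = 0.5412, so ω = 2 arcsin(0.5412) ≈ 65.5°.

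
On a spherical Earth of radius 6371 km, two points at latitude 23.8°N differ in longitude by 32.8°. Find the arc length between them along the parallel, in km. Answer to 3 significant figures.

3340 km

Arc length along a parallel = R cos φ · Δλ (with Δλ in radians).
= 6371 × cos 23.8° × (32.8° × π/180) = 6371 × 0.9150 × 0.5725 ≈ 3340 km.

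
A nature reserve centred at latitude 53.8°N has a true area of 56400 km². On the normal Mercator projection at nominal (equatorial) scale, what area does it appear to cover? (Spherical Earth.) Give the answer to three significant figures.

162000 km²

The Mercator projection is conformal; its linear scale factor is the same in every direction and equals sec φ = 1/cos φ.
Areal scale = k² = sec²φ = 1/cos²(53.8°) = 1/0.5906² = 2.867.
Apparent area = 56400 × 2.867 ≈ 162000 km².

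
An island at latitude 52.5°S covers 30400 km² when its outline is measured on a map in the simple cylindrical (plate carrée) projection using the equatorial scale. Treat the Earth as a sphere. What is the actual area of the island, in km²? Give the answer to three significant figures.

18500 km²

Plate carrée maps x = Rλ, y = Rφ. The meridian scale is h = 1 and the parallel scale is k = 1/cos φ = sec φ.
Areal scale = h·k = 1 × sec φ; at 52.5°, h = 1.000, k = 1.643, so h·k = 1.643.
True area = apparent / (areal scale) = 30400 / 1.643 ≈ 18500 km².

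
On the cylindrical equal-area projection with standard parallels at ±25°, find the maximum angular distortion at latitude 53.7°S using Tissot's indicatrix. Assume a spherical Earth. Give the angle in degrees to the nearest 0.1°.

A cylindrical equal-area projection with standard parallel φ₀ has meridian scale h = cos φ / cos φ₀ and parallel scale k = cos φ₀ / cos φ (so areas are preserved, h·k = 1).
At 53.7°: h = 0.6532, k = 1.531; principal scales a = 1.531, b = 0.6532.
sin(ω/2) = (a − b)/(a + b) = 0.8777/2.184 = 0.4018, so ω = 2 arcsin(0.4018) ≈ 47.4°.

47.4°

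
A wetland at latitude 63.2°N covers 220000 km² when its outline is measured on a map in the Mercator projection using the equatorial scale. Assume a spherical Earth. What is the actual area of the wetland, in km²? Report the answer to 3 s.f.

44700 km²

The Mercator projection is conformal; its linear scale factor is the same in every direction and equals sec φ = 1/cos φ.
Areal scale = k² = sec²φ = 1/cos²(63.2°) = 1/0.4509² = 4.919.
True area = apparent / (areal scale) = 220000 / 4.919 ≈ 44700 km².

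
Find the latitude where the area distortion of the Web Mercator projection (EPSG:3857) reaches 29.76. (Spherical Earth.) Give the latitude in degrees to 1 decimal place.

Mercator areal scale is sec²φ.
sec²φ = 29.76  ⇒  cos²φ = 0.03360  ⇒  cos φ = 0.1833.
φ = arccos(0.1833) ≈ 79.4°.

79.4°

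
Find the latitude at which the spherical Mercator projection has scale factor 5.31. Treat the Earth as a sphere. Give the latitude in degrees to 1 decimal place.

79.1°

Mercator scale is k = sec φ = 1/cos φ.
1/cos φ = 5.31  ⇒  cos φ = 0.1883  ⇒  φ = arccos(0.1883) ≈ 79.1°.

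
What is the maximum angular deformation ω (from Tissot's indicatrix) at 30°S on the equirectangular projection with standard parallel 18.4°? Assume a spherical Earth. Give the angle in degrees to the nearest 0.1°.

5.2°

The equidistant cylindrical projection with φ₀ = 18.4° has h = 1 (meridians true) and k = cos φ₀ / cos φ along parallels.
At 30°: h = 1.000, k = 1.096; principal scales a = 1.096, b = 1.000.
sin(ω/2) = (a − b)/(a + b) = 0.09567/2.096 = 0.04565, so ω = 2 arcsin(0.04565) ≈ 5.2°.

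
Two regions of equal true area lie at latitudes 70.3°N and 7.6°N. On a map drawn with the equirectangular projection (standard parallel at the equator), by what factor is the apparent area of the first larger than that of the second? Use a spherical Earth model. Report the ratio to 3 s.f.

2.94

Plate carrée maps x = Rλ, y = Rφ. The meridian scale is h = 1 and the parallel scale is k = 1/cos φ = sec φ.
Areal scale at 70.3°: h·k = 1.000 × 2.967 = 2.967.
Areal scale at 7.6°: h·k = 1.000 × 1.009 = 1.009.
Ratio = 2.967/1.009 ≈ 2.94.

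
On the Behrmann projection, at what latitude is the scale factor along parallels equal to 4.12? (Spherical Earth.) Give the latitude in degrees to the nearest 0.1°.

77.9°

The Behrmann projection is cylindrical equal-area with φ₀ = 30°. Cylindrical equal-area (φ₀ = 30°): h = cos φ / cos 30° along meridians, k = cos 30° / cos φ along parallels; h·k = 1.
k = cos φ₀ / cos φ = 4.12  ⇒  cos φ = cos 30° / 4.12 = 0.2102.
φ = arccos(0.2102) ≈ 77.9°.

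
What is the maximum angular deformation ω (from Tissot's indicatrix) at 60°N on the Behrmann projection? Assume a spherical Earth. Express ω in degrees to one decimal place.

The Behrmann projection is cylindrical equal-area with φ₀ = 30°. Cylindrical equal-area (φ₀ = 30°): h = cos φ / cos 30° along meridians, k = cos 30° / cos φ along parallels; h·k = 1.
At 60°: h = 0.5774, k = 1.732; principal scales a = 1.732, b = 0.5774.
sin(ω/2) = (a − b)/(a + b) = 1.155/2.309 = 0.5000, so ω = 2 arcsin(0.5000) ≈ 60.0°.

60.0°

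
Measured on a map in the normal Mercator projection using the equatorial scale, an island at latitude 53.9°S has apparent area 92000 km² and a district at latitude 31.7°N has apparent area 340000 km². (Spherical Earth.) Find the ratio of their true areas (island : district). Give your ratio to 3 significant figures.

0.130

Mercator's areal exaggeration is sec²φ; hence true area = (apparent area) · cos²φ.
True area of island: 92000 × cos²(53.9°) = 92000 × 0.3472 = 31940 km².
True area of district: 340000 × cos²(31.7°) = 340000 × 0.7239 = 246100 km².
Ratio = 31940 / 246100 ≈ 0.130.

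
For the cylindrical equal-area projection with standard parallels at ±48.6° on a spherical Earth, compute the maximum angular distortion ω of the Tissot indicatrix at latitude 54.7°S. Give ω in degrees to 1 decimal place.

15.4°

A cylindrical equal-area projection with standard parallel φ₀ has meridian scale h = cos φ / cos φ₀ and parallel scale k = cos φ₀ / cos φ (so areas are preserved, h·k = 1).
At 54.7°: h = 0.8738, k = 1.144; principal scales a = 1.144, b = 0.8738.
sin(ω/2) = (a − b)/(a + b) = 0.2706/2.018 = 0.1341, so ω = 2 arcsin(0.1341) ≈ 15.4°.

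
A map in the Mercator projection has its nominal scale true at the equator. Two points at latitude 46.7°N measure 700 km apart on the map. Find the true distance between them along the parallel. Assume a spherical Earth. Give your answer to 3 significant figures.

480 km

For Mercator, h = k = sec φ (a conformal cylindrical projection has a single point scale, 1/cos φ).
Along the parallel at 46.7°, map distances are exaggerated by k = sec 46.7° = 1.458.
True distance = 700 / 1.458 = 700 × cos 46.7° ≈ 480 km.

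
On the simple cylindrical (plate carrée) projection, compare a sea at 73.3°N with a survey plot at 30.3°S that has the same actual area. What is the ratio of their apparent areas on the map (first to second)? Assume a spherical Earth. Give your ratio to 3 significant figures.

3.00

In the plate carrée (x = Rλ, y = Rφ), meridians are true-scale (h = 1) and parallels are stretched by k = sec φ.
Areal scale at 73.3°: h·k = 1.000 × 3.480 = 3.480.
Areal scale at 30.3°: h·k = 1.000 × 1.158 = 1.158.
Ratio = 3.480/1.158 ≈ 3.00.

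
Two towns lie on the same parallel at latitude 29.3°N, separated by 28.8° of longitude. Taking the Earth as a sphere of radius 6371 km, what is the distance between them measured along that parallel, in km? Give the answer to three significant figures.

2790 km

Arc length along a parallel = R cos φ · Δλ (with Δλ in radians).
= 6371 × cos 29.3° × (28.8° × π/180) = 6371 × 0.8721 × 0.5027 ≈ 2790 km.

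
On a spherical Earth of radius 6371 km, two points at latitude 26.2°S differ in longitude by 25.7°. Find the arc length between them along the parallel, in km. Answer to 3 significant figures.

2560 km

Arc length along a parallel = R cos φ · Δλ (with Δλ in radians).
= 6371 × cos 26.2° × (25.7° × π/180) = 6371 × 0.8973 × 0.4485 ≈ 2560 km.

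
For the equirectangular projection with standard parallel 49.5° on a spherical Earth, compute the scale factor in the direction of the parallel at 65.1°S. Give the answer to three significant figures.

The equidistant cylindrical projection with φ₀ = 49.5° has h = 1 (meridians true) and k = cos φ₀ / cos φ along parallels.
k = cos 49.5° / cos 65.1° = 0.6494/0.4210 = 1.543.

1.54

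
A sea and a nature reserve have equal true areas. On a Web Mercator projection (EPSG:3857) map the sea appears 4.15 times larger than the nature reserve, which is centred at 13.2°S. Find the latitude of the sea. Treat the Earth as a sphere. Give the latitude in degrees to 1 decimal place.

On Mercator, (apparent₁)/(apparent₂) = sec²φ₁ / sec²φ₂ when true areas are equal.
cos²φ₂ / cos²φ₁ = 4.15  ⇒  cos φ₁ = cos 13.2° / √4.15 = 0.9736/2.037 = 0.4779.
φ₁ = arccos(0.4779) ≈ 61.5°.

61.5°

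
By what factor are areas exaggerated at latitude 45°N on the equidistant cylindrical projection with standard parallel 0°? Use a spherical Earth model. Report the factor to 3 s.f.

Plate carrée maps x = Rλ, y = Rφ. The meridian scale is h = 1 and the parallel scale is k = 1/cos φ = sec φ.
Areal scale = h·k = 1 × sec φ; at 45°, h = 1.000, k = 1.414, so h·k = 1.414.

1.41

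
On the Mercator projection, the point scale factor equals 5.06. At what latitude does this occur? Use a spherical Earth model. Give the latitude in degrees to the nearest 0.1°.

Mercator scale is k = sec φ = 1/cos φ.
1/cos φ = 5.06  ⇒  cos φ = 0.1976  ⇒  φ = arccos(0.1976) ≈ 78.6°.

78.6°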